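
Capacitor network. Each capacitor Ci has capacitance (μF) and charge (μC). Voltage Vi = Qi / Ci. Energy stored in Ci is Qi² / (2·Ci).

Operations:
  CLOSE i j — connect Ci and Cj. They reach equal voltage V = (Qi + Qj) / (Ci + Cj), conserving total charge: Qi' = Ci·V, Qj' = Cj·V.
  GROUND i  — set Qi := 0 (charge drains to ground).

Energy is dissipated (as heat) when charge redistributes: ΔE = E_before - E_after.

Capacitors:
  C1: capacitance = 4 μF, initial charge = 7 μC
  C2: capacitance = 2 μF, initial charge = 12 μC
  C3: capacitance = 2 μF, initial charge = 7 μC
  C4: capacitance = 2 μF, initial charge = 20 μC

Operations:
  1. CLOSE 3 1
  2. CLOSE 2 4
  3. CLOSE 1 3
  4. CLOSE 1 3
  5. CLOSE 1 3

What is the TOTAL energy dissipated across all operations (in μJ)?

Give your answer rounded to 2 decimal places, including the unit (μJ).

Answer: 10.04 μJ

Derivation:
Initial: C1(4μF, Q=7μC, V=1.75V), C2(2μF, Q=12μC, V=6.00V), C3(2μF, Q=7μC, V=3.50V), C4(2μF, Q=20μC, V=10.00V)
Op 1: CLOSE 3-1: Q_total=14.00, C_total=6.00, V=2.33; Q3=4.67, Q1=9.33; dissipated=2.042
Op 2: CLOSE 2-4: Q_total=32.00, C_total=4.00, V=8.00; Q2=16.00, Q4=16.00; dissipated=8.000
Op 3: CLOSE 1-3: Q_total=14.00, C_total=6.00, V=2.33; Q1=9.33, Q3=4.67; dissipated=0.000
Op 4: CLOSE 1-3: Q_total=14.00, C_total=6.00, V=2.33; Q1=9.33, Q3=4.67; dissipated=0.000
Op 5: CLOSE 1-3: Q_total=14.00, C_total=6.00, V=2.33; Q1=9.33, Q3=4.67; dissipated=0.000
Total dissipated: 10.042 μJ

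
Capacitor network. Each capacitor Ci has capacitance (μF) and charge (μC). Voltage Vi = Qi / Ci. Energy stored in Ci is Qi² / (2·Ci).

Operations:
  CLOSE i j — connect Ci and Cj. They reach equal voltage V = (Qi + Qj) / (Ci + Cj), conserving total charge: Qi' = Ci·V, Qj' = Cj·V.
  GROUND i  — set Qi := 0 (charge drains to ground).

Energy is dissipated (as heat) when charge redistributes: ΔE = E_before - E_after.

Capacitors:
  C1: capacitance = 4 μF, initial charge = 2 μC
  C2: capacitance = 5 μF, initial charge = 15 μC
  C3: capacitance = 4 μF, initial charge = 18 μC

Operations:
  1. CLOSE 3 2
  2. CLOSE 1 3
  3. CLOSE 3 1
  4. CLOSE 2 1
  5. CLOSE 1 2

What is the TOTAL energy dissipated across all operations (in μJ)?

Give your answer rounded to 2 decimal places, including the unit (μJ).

Initial: C1(4μF, Q=2μC, V=0.50V), C2(5μF, Q=15μC, V=3.00V), C3(4μF, Q=18μC, V=4.50V)
Op 1: CLOSE 3-2: Q_total=33.00, C_total=9.00, V=3.67; Q3=14.67, Q2=18.33; dissipated=2.500
Op 2: CLOSE 1-3: Q_total=16.67, C_total=8.00, V=2.08; Q1=8.33, Q3=8.33; dissipated=10.028
Op 3: CLOSE 3-1: Q_total=16.67, C_total=8.00, V=2.08; Q3=8.33, Q1=8.33; dissipated=0.000
Op 4: CLOSE 2-1: Q_total=26.67, C_total=9.00, V=2.96; Q2=14.81, Q1=11.85; dissipated=2.785
Op 5: CLOSE 1-2: Q_total=26.67, C_total=9.00, V=2.96; Q1=11.85, Q2=14.81; dissipated=0.000
Total dissipated: 15.313 μJ

Answer: 15.31 μJ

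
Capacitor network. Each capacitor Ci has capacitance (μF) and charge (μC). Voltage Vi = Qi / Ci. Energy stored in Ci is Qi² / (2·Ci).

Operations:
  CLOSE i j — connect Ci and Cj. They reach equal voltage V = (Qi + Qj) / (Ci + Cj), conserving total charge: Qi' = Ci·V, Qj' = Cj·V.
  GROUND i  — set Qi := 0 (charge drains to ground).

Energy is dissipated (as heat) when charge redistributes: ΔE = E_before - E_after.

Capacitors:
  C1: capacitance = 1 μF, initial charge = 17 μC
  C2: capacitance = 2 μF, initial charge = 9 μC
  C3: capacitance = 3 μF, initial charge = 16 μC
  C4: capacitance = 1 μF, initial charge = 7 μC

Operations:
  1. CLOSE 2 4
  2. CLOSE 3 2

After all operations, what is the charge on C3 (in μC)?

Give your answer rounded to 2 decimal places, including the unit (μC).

Answer: 16.00 μC

Derivation:
Initial: C1(1μF, Q=17μC, V=17.00V), C2(2μF, Q=9μC, V=4.50V), C3(3μF, Q=16μC, V=5.33V), C4(1μF, Q=7μC, V=7.00V)
Op 1: CLOSE 2-4: Q_total=16.00, C_total=3.00, V=5.33; Q2=10.67, Q4=5.33; dissipated=2.083
Op 2: CLOSE 3-2: Q_total=26.67, C_total=5.00, V=5.33; Q3=16.00, Q2=10.67; dissipated=0.000
Final charges: Q1=17.00, Q2=10.67, Q3=16.00, Q4=5.33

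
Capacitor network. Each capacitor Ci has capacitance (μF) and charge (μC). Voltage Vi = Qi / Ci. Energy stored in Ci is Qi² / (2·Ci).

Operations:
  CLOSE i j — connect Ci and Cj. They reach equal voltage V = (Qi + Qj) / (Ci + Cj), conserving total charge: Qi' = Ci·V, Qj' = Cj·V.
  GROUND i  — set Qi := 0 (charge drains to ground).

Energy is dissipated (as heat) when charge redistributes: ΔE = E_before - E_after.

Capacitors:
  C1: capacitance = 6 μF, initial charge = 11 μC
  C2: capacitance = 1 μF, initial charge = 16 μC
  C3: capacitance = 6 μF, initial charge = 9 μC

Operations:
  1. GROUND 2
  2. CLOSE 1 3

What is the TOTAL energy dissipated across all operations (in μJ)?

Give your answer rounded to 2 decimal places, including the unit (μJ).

Answer: 128.17 μJ

Derivation:
Initial: C1(6μF, Q=11μC, V=1.83V), C2(1μF, Q=16μC, V=16.00V), C3(6μF, Q=9μC, V=1.50V)
Op 1: GROUND 2: Q2=0; energy lost=128.000
Op 2: CLOSE 1-3: Q_total=20.00, C_total=12.00, V=1.67; Q1=10.00, Q3=10.00; dissipated=0.167
Total dissipated: 128.167 μJ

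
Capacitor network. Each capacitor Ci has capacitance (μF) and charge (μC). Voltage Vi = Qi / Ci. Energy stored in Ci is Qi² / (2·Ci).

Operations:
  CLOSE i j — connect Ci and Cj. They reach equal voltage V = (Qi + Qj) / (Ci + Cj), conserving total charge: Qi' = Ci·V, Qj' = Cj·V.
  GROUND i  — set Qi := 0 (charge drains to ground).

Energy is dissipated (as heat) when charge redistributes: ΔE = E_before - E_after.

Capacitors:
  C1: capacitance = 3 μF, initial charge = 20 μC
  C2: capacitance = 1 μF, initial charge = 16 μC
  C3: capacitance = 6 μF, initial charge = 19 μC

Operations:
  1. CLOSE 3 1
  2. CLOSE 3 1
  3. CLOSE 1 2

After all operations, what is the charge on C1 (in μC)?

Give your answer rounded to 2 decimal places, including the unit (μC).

Initial: C1(3μF, Q=20μC, V=6.67V), C2(1μF, Q=16μC, V=16.00V), C3(6μF, Q=19μC, V=3.17V)
Op 1: CLOSE 3-1: Q_total=39.00, C_total=9.00, V=4.33; Q3=26.00, Q1=13.00; dissipated=12.250
Op 2: CLOSE 3-1: Q_total=39.00, C_total=9.00, V=4.33; Q3=26.00, Q1=13.00; dissipated=0.000
Op 3: CLOSE 1-2: Q_total=29.00, C_total=4.00, V=7.25; Q1=21.75, Q2=7.25; dissipated=51.042
Final charges: Q1=21.75, Q2=7.25, Q3=26.00

Answer: 21.75 μC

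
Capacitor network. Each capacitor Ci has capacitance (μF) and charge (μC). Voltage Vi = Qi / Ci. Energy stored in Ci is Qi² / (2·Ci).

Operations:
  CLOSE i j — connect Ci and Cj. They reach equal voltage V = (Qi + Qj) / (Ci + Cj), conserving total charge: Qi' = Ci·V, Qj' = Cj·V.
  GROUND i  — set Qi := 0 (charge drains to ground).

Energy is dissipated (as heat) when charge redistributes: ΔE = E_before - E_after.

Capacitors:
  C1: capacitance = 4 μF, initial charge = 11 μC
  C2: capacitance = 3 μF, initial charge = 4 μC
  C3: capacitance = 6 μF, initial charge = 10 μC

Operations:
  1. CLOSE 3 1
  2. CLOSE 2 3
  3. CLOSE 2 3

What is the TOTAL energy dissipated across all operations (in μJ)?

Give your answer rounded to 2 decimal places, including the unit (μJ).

Initial: C1(4μF, Q=11μC, V=2.75V), C2(3μF, Q=4μC, V=1.33V), C3(6μF, Q=10μC, V=1.67V)
Op 1: CLOSE 3-1: Q_total=21.00, C_total=10.00, V=2.10; Q3=12.60, Q1=8.40; dissipated=1.408
Op 2: CLOSE 2-3: Q_total=16.60, C_total=9.00, V=1.84; Q2=5.53, Q3=11.07; dissipated=0.588
Op 3: CLOSE 2-3: Q_total=16.60, C_total=9.00, V=1.84; Q2=5.53, Q3=11.07; dissipated=0.000
Total dissipated: 1.996 μJ

Answer: 2.00 μJ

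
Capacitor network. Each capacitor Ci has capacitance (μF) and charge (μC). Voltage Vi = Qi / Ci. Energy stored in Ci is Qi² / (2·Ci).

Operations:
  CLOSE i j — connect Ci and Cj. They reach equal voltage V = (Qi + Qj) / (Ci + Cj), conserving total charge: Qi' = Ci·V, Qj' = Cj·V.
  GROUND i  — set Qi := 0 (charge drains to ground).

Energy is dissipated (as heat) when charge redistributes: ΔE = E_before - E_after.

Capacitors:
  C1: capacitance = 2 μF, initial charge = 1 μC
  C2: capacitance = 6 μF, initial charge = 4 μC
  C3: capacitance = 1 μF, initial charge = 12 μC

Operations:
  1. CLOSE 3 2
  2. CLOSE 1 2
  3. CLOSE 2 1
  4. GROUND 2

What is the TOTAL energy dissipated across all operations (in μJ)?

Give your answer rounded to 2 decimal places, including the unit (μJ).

Initial: C1(2μF, Q=1μC, V=0.50V), C2(6μF, Q=4μC, V=0.67V), C3(1μF, Q=12μC, V=12.00V)
Op 1: CLOSE 3-2: Q_total=16.00, C_total=7.00, V=2.29; Q3=2.29, Q2=13.71; dissipated=55.048
Op 2: CLOSE 1-2: Q_total=14.71, C_total=8.00, V=1.84; Q1=3.68, Q2=11.04; dissipated=2.392
Op 3: CLOSE 2-1: Q_total=14.71, C_total=8.00, V=1.84; Q2=11.04, Q1=3.68; dissipated=0.000
Op 4: GROUND 2: Q2=0; energy lost=10.149
Total dissipated: 67.588 μJ

Answer: 67.59 μJ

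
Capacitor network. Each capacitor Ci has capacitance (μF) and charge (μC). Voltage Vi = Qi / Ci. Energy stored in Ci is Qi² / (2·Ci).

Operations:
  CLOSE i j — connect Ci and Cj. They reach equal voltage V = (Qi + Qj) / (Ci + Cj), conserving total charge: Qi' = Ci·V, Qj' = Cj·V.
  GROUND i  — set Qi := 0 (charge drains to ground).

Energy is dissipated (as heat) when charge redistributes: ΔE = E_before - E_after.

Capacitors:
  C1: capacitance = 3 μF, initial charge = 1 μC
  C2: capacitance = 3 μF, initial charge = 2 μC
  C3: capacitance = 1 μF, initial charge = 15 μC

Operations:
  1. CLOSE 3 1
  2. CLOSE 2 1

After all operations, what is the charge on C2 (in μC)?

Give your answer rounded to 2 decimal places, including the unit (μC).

Answer: 7.00 μC

Derivation:
Initial: C1(3μF, Q=1μC, V=0.33V), C2(3μF, Q=2μC, V=0.67V), C3(1μF, Q=15μC, V=15.00V)
Op 1: CLOSE 3-1: Q_total=16.00, C_total=4.00, V=4.00; Q3=4.00, Q1=12.00; dissipated=80.667
Op 2: CLOSE 2-1: Q_total=14.00, C_total=6.00, V=2.33; Q2=7.00, Q1=7.00; dissipated=8.333
Final charges: Q1=7.00, Q2=7.00, Q3=4.00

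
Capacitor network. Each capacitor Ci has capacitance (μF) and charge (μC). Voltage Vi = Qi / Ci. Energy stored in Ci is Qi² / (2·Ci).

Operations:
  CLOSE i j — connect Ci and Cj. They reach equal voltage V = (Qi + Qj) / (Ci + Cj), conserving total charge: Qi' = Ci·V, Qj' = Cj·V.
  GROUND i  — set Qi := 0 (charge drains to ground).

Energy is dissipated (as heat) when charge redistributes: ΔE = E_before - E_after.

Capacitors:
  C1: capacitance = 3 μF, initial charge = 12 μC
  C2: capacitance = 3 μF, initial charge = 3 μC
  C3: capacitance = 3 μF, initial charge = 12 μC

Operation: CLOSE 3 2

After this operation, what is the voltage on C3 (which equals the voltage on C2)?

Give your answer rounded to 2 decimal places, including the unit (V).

Answer: 2.50 V

Derivation:
Initial: C1(3μF, Q=12μC, V=4.00V), C2(3μF, Q=3μC, V=1.00V), C3(3μF, Q=12μC, V=4.00V)
Op 1: CLOSE 3-2: Q_total=15.00, C_total=6.00, V=2.50; Q3=7.50, Q2=7.50; dissipated=6.750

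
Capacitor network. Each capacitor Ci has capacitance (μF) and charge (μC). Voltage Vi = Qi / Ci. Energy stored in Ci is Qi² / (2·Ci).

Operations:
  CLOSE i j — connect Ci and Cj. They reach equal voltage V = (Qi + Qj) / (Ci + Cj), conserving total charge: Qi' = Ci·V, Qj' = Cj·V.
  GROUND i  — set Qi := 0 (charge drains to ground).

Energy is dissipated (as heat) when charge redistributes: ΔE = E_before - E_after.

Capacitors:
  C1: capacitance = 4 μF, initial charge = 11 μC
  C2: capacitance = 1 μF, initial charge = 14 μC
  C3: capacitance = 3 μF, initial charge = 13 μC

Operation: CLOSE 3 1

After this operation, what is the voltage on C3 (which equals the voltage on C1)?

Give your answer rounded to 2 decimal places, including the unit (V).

Answer: 3.43 V

Derivation:
Initial: C1(4μF, Q=11μC, V=2.75V), C2(1μF, Q=14μC, V=14.00V), C3(3μF, Q=13μC, V=4.33V)
Op 1: CLOSE 3-1: Q_total=24.00, C_total=7.00, V=3.43; Q3=10.29, Q1=13.71; dissipated=2.149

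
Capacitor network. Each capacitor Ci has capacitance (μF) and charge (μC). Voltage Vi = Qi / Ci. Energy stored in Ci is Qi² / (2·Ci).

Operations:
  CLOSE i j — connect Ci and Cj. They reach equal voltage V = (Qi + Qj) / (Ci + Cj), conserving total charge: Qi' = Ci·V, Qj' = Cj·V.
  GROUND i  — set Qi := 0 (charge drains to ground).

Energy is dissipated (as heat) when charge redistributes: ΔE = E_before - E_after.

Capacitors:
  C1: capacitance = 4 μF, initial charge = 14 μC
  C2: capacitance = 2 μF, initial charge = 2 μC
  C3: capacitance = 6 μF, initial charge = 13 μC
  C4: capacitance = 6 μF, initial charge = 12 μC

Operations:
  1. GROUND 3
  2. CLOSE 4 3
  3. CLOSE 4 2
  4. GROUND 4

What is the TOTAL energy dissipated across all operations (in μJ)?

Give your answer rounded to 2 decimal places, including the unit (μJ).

Initial: C1(4μF, Q=14μC, V=3.50V), C2(2μF, Q=2μC, V=1.00V), C3(6μF, Q=13μC, V=2.17V), C4(6μF, Q=12μC, V=2.00V)
Op 1: GROUND 3: Q3=0; energy lost=14.083
Op 2: CLOSE 4-3: Q_total=12.00, C_total=12.00, V=1.00; Q4=6.00, Q3=6.00; dissipated=6.000
Op 3: CLOSE 4-2: Q_total=8.00, C_total=8.00, V=1.00; Q4=6.00, Q2=2.00; dissipated=0.000
Op 4: GROUND 4: Q4=0; energy lost=3.000
Total dissipated: 23.083 μJ

Answer: 23.08 μJ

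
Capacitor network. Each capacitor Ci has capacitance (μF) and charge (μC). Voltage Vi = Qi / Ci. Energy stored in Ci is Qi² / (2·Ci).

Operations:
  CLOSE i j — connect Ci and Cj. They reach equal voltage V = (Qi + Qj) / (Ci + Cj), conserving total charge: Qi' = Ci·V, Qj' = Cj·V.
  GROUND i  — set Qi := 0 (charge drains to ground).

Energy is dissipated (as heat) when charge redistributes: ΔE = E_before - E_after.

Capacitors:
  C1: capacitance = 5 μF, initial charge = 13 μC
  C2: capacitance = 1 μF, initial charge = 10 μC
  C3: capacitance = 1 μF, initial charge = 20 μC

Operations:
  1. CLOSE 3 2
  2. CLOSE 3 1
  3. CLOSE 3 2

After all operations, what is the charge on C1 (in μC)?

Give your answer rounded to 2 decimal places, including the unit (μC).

Initial: C1(5μF, Q=13μC, V=2.60V), C2(1μF, Q=10μC, V=10.00V), C3(1μF, Q=20μC, V=20.00V)
Op 1: CLOSE 3-2: Q_total=30.00, C_total=2.00, V=15.00; Q3=15.00, Q2=15.00; dissipated=25.000
Op 2: CLOSE 3-1: Q_total=28.00, C_total=6.00, V=4.67; Q3=4.67, Q1=23.33; dissipated=64.067
Op 3: CLOSE 3-2: Q_total=19.67, C_total=2.00, V=9.83; Q3=9.83, Q2=9.83; dissipated=26.694
Final charges: Q1=23.33, Q2=9.83, Q3=9.83

Answer: 23.33 μC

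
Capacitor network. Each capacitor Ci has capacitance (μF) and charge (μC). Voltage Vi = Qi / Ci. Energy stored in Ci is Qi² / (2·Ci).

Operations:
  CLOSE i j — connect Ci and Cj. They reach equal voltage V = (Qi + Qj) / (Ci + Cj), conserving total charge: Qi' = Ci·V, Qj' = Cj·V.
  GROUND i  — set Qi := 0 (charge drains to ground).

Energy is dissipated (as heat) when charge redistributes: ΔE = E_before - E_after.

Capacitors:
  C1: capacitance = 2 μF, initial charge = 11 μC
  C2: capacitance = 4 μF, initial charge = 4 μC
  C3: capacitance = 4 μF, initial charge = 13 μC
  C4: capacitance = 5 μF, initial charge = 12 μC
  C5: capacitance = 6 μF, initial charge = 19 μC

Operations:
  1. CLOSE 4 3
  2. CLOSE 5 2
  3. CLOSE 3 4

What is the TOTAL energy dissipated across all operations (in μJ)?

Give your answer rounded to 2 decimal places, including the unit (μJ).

Initial: C1(2μF, Q=11μC, V=5.50V), C2(4μF, Q=4μC, V=1.00V), C3(4μF, Q=13μC, V=3.25V), C4(5μF, Q=12μC, V=2.40V), C5(6μF, Q=19μC, V=3.17V)
Op 1: CLOSE 4-3: Q_total=25.00, C_total=9.00, V=2.78; Q4=13.89, Q3=11.11; dissipated=0.803
Op 2: CLOSE 5-2: Q_total=23.00, C_total=10.00, V=2.30; Q5=13.80, Q2=9.20; dissipated=5.633
Op 3: CLOSE 3-4: Q_total=25.00, C_total=9.00, V=2.78; Q3=11.11, Q4=13.89; dissipated=0.000
Total dissipated: 6.436 μJ

Answer: 6.44 μJ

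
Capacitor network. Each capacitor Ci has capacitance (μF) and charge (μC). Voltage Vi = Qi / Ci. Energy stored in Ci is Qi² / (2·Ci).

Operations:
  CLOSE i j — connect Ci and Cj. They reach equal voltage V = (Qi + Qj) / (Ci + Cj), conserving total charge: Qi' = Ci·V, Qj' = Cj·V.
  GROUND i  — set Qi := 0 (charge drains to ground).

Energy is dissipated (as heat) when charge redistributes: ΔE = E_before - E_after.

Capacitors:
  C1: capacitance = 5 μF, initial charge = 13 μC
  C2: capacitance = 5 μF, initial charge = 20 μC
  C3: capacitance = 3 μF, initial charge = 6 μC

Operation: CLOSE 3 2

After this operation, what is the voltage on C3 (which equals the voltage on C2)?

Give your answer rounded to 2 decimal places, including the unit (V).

Initial: C1(5μF, Q=13μC, V=2.60V), C2(5μF, Q=20μC, V=4.00V), C3(3μF, Q=6μC, V=2.00V)
Op 1: CLOSE 3-2: Q_total=26.00, C_total=8.00, V=3.25; Q3=9.75, Q2=16.25; dissipated=3.750

Answer: 3.25 V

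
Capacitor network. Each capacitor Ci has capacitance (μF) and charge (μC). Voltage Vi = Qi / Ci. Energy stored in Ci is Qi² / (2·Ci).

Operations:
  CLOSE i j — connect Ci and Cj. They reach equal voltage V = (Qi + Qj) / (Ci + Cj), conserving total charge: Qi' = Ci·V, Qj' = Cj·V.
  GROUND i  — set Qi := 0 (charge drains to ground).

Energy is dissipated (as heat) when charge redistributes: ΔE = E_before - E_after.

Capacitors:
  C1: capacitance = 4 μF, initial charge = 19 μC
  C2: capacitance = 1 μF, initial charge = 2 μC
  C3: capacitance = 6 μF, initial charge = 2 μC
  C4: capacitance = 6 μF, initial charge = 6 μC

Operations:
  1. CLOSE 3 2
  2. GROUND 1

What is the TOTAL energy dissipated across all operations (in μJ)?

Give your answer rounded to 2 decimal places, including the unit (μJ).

Initial: C1(4μF, Q=19μC, V=4.75V), C2(1μF, Q=2μC, V=2.00V), C3(6μF, Q=2μC, V=0.33V), C4(6μF, Q=6μC, V=1.00V)
Op 1: CLOSE 3-2: Q_total=4.00, C_total=7.00, V=0.57; Q3=3.43, Q2=0.57; dissipated=1.190
Op 2: GROUND 1: Q1=0; energy lost=45.125
Total dissipated: 46.315 μJ

Answer: 46.32 μJ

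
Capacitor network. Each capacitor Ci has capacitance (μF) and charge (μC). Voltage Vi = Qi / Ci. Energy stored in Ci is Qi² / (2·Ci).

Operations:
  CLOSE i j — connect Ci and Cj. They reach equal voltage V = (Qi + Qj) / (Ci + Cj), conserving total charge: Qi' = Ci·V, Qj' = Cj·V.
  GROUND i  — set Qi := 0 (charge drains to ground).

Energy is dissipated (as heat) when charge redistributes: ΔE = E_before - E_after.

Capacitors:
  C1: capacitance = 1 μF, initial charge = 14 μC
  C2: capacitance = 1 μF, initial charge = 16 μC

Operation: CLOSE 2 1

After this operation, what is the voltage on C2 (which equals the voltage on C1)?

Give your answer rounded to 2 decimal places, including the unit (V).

Initial: C1(1μF, Q=14μC, V=14.00V), C2(1μF, Q=16μC, V=16.00V)
Op 1: CLOSE 2-1: Q_total=30.00, C_total=2.00, V=15.00; Q2=15.00, Q1=15.00; dissipated=1.000

Answer: 15.00 V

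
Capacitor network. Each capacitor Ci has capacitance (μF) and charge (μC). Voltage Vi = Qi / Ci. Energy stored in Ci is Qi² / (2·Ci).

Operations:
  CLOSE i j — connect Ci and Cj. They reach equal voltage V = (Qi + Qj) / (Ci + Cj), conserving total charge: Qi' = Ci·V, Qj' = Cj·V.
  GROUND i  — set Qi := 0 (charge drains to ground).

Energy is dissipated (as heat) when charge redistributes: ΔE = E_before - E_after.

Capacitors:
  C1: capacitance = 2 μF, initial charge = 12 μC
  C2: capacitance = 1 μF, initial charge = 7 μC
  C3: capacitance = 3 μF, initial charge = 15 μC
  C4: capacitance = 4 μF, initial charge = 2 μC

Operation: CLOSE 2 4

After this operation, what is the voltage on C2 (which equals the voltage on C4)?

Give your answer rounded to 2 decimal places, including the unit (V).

Initial: C1(2μF, Q=12μC, V=6.00V), C2(1μF, Q=7μC, V=7.00V), C3(3μF, Q=15μC, V=5.00V), C4(4μF, Q=2μC, V=0.50V)
Op 1: CLOSE 2-4: Q_total=9.00, C_total=5.00, V=1.80; Q2=1.80, Q4=7.20; dissipated=16.900

Answer: 1.80 V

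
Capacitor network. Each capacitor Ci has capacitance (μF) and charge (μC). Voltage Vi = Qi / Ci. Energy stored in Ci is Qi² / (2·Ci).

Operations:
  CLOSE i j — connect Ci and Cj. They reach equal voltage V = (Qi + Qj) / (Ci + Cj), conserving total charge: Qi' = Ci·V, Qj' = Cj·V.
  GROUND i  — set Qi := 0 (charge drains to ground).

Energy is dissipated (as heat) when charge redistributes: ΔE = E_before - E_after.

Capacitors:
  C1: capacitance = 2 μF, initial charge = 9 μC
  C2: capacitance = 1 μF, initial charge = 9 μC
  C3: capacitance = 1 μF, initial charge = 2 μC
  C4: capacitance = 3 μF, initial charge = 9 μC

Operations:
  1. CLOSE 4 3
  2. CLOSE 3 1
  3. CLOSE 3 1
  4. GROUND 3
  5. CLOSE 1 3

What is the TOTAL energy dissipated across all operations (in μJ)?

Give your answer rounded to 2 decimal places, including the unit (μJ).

Answer: 14.18 μJ

Derivation:
Initial: C1(2μF, Q=9μC, V=4.50V), C2(1μF, Q=9μC, V=9.00V), C3(1μF, Q=2μC, V=2.00V), C4(3μF, Q=9μC, V=3.00V)
Op 1: CLOSE 4-3: Q_total=11.00, C_total=4.00, V=2.75; Q4=8.25, Q3=2.75; dissipated=0.375
Op 2: CLOSE 3-1: Q_total=11.75, C_total=3.00, V=3.92; Q3=3.92, Q1=7.83; dissipated=1.021
Op 3: CLOSE 3-1: Q_total=11.75, C_total=3.00, V=3.92; Q3=3.92, Q1=7.83; dissipated=0.000
Op 4: GROUND 3: Q3=0; energy lost=7.670
Op 5: CLOSE 1-3: Q_total=7.83, C_total=3.00, V=2.61; Q1=5.22, Q3=2.61; dissipated=5.113
Total dissipated: 14.179 μJ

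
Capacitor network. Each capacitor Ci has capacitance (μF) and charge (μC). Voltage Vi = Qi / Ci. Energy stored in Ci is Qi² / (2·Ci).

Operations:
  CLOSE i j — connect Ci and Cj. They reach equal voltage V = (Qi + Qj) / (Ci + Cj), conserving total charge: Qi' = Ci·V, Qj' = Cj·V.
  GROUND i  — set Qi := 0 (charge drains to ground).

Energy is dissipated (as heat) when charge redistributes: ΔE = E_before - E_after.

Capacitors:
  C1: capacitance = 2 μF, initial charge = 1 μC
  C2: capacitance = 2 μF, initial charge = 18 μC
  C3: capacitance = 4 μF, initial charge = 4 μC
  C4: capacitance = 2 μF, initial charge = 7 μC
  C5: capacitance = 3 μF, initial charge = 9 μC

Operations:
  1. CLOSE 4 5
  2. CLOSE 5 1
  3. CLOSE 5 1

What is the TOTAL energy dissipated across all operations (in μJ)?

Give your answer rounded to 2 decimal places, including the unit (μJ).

Answer: 4.52 μJ

Derivation:
Initial: C1(2μF, Q=1μC, V=0.50V), C2(2μF, Q=18μC, V=9.00V), C3(4μF, Q=4μC, V=1.00V), C4(2μF, Q=7μC, V=3.50V), C5(3μF, Q=9μC, V=3.00V)
Op 1: CLOSE 4-5: Q_total=16.00, C_total=5.00, V=3.20; Q4=6.40, Q5=9.60; dissipated=0.150
Op 2: CLOSE 5-1: Q_total=10.60, C_total=5.00, V=2.12; Q5=6.36, Q1=4.24; dissipated=4.374
Op 3: CLOSE 5-1: Q_total=10.60, C_total=5.00, V=2.12; Q5=6.36, Q1=4.24; dissipated=0.000
Total dissipated: 4.524 μJ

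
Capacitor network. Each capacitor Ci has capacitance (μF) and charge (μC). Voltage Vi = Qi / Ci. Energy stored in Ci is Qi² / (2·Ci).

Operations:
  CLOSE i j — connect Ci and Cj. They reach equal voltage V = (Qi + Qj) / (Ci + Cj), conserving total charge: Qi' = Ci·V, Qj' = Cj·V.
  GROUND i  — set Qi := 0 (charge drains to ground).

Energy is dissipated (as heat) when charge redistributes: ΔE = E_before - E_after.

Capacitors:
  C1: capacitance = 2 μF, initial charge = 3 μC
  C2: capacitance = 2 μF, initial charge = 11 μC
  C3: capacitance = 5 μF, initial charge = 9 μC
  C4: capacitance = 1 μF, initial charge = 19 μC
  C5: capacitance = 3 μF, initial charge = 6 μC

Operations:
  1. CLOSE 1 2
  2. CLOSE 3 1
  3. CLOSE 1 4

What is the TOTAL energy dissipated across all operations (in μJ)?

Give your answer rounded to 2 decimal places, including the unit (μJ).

Answer: 103.19 μJ

Derivation:
Initial: C1(2μF, Q=3μC, V=1.50V), C2(2μF, Q=11μC, V=5.50V), C3(5μF, Q=9μC, V=1.80V), C4(1μF, Q=19μC, V=19.00V), C5(3μF, Q=6μC, V=2.00V)
Op 1: CLOSE 1-2: Q_total=14.00, C_total=4.00, V=3.50; Q1=7.00, Q2=7.00; dissipated=8.000
Op 2: CLOSE 3-1: Q_total=16.00, C_total=7.00, V=2.29; Q3=11.43, Q1=4.57; dissipated=2.064
Op 3: CLOSE 1-4: Q_total=23.57, C_total=3.00, V=7.86; Q1=15.71, Q4=7.86; dissipated=93.122
Total dissipated: 103.187 μJ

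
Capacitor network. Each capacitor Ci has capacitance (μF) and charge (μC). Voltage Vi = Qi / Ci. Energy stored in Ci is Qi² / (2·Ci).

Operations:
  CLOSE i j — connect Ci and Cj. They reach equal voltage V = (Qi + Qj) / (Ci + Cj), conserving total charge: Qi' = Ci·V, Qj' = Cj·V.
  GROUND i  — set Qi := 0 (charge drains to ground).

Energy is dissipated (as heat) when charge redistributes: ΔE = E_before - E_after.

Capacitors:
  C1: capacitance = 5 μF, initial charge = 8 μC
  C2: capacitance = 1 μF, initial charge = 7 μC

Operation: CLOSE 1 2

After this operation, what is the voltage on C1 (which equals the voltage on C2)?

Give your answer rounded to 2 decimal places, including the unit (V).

Answer: 2.50 V

Derivation:
Initial: C1(5μF, Q=8μC, V=1.60V), C2(1μF, Q=7μC, V=7.00V)
Op 1: CLOSE 1-2: Q_total=15.00, C_total=6.00, V=2.50; Q1=12.50, Q2=2.50; dissipated=12.150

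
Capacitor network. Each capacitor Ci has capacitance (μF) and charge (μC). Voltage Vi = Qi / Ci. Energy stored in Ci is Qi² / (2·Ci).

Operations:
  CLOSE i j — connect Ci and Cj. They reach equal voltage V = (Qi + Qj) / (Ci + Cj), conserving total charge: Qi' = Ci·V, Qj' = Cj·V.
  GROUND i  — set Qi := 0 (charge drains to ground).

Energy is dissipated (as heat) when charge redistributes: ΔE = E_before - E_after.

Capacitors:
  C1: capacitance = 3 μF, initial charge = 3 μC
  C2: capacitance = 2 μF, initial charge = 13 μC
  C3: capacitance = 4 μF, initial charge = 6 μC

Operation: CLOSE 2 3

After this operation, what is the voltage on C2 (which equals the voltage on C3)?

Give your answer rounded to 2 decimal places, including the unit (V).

Initial: C1(3μF, Q=3μC, V=1.00V), C2(2μF, Q=13μC, V=6.50V), C3(4μF, Q=6μC, V=1.50V)
Op 1: CLOSE 2-3: Q_total=19.00, C_total=6.00, V=3.17; Q2=6.33, Q3=12.67; dissipated=16.667

Answer: 3.17 V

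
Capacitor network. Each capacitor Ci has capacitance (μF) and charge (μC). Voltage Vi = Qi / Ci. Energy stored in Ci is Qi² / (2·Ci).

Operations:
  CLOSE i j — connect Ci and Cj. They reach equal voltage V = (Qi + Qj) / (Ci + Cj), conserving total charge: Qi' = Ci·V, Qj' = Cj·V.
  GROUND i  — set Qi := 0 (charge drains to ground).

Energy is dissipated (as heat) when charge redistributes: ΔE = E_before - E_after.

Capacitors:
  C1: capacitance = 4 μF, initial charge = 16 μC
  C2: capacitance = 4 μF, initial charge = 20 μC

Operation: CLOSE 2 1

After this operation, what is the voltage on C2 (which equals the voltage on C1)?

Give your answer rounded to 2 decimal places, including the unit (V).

Initial: C1(4μF, Q=16μC, V=4.00V), C2(4μF, Q=20μC, V=5.00V)
Op 1: CLOSE 2-1: Q_total=36.00, C_total=8.00, V=4.50; Q2=18.00, Q1=18.00; dissipated=1.000

Answer: 4.50 V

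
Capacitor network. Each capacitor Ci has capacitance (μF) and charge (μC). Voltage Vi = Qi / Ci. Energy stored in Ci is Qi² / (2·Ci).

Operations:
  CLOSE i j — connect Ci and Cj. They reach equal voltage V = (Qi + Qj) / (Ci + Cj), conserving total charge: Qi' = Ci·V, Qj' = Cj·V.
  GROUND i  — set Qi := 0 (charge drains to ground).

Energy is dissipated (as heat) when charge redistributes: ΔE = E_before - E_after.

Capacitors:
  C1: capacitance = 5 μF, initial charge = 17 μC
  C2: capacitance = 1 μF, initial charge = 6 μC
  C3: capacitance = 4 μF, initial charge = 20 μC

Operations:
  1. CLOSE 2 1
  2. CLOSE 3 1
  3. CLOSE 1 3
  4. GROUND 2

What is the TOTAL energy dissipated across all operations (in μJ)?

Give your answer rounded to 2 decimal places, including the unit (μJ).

Answer: 11.68 μJ

Derivation:
Initial: C1(5μF, Q=17μC, V=3.40V), C2(1μF, Q=6μC, V=6.00V), C3(4μF, Q=20μC, V=5.00V)
Op 1: CLOSE 2-1: Q_total=23.00, C_total=6.00, V=3.83; Q2=3.83, Q1=19.17; dissipated=2.817
Op 2: CLOSE 3-1: Q_total=39.17, C_total=9.00, V=4.35; Q3=17.41, Q1=21.76; dissipated=1.512
Op 3: CLOSE 1-3: Q_total=39.17, C_total=9.00, V=4.35; Q1=21.76, Q3=17.41; dissipated=0.000
Op 4: GROUND 2: Q2=0; energy lost=7.347
Total dissipated: 11.676 μJ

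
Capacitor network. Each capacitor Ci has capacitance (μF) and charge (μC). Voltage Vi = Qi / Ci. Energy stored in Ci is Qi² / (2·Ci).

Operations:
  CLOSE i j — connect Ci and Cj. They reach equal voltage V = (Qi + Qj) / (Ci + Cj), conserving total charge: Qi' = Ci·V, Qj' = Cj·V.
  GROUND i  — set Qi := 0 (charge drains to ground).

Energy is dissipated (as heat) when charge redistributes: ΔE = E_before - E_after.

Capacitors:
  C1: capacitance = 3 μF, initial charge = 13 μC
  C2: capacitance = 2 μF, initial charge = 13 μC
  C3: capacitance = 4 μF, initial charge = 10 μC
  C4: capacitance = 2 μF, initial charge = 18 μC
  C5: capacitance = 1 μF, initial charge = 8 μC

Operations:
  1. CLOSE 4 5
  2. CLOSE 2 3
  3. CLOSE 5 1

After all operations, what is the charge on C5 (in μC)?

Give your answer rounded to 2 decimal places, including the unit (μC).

Answer: 5.42 μC

Derivation:
Initial: C1(3μF, Q=13μC, V=4.33V), C2(2μF, Q=13μC, V=6.50V), C3(4μF, Q=10μC, V=2.50V), C4(2μF, Q=18μC, V=9.00V), C5(1μF, Q=8μC, V=8.00V)
Op 1: CLOSE 4-5: Q_total=26.00, C_total=3.00, V=8.67; Q4=17.33, Q5=8.67; dissipated=0.333
Op 2: CLOSE 2-3: Q_total=23.00, C_total=6.00, V=3.83; Q2=7.67, Q3=15.33; dissipated=10.667
Op 3: CLOSE 5-1: Q_total=21.67, C_total=4.00, V=5.42; Q5=5.42, Q1=16.25; dissipated=7.042
Final charges: Q1=16.25, Q2=7.67, Q3=15.33, Q4=17.33, Q5=5.42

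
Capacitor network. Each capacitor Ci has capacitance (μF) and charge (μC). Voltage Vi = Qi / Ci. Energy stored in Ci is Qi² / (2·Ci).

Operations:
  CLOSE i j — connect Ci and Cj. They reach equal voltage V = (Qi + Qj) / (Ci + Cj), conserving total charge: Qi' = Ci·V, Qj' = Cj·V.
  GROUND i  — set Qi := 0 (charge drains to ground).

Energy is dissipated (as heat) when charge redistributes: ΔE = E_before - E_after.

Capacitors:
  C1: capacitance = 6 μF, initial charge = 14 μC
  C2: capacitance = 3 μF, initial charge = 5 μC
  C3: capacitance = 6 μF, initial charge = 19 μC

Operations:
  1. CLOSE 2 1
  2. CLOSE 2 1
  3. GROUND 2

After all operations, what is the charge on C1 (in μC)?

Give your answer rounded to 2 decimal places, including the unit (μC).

Initial: C1(6μF, Q=14μC, V=2.33V), C2(3μF, Q=5μC, V=1.67V), C3(6μF, Q=19μC, V=3.17V)
Op 1: CLOSE 2-1: Q_total=19.00, C_total=9.00, V=2.11; Q2=6.33, Q1=12.67; dissipated=0.444
Op 2: CLOSE 2-1: Q_total=19.00, C_total=9.00, V=2.11; Q2=6.33, Q1=12.67; dissipated=0.000
Op 3: GROUND 2: Q2=0; energy lost=6.685
Final charges: Q1=12.67, Q2=0.00, Q3=19.00

Answer: 12.67 μC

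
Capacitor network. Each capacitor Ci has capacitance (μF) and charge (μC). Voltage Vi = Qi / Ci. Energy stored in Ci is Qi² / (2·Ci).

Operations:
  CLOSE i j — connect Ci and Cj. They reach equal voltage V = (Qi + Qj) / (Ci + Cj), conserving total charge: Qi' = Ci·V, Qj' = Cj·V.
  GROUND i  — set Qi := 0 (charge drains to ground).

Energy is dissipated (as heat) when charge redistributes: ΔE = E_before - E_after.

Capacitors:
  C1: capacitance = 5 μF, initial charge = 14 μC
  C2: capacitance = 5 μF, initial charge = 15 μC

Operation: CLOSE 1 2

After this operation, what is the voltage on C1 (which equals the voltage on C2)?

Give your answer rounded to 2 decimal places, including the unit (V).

Initial: C1(5μF, Q=14μC, V=2.80V), C2(5μF, Q=15μC, V=3.00V)
Op 1: CLOSE 1-2: Q_total=29.00, C_total=10.00, V=2.90; Q1=14.50, Q2=14.50; dissipated=0.050

Answer: 2.90 V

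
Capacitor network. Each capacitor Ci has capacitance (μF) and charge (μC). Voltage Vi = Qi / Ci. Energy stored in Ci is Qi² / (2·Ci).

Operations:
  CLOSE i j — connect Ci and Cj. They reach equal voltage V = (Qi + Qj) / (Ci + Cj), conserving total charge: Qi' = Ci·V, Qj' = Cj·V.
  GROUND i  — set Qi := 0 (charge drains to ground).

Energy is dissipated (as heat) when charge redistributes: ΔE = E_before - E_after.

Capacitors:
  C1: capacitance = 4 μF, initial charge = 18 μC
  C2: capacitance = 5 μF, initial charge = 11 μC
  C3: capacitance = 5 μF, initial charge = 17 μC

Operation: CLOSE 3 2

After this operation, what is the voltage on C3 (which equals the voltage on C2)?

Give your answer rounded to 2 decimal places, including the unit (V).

Initial: C1(4μF, Q=18μC, V=4.50V), C2(5μF, Q=11μC, V=2.20V), C3(5μF, Q=17μC, V=3.40V)
Op 1: CLOSE 3-2: Q_total=28.00, C_total=10.00, V=2.80; Q3=14.00, Q2=14.00; dissipated=1.800

Answer: 2.80 V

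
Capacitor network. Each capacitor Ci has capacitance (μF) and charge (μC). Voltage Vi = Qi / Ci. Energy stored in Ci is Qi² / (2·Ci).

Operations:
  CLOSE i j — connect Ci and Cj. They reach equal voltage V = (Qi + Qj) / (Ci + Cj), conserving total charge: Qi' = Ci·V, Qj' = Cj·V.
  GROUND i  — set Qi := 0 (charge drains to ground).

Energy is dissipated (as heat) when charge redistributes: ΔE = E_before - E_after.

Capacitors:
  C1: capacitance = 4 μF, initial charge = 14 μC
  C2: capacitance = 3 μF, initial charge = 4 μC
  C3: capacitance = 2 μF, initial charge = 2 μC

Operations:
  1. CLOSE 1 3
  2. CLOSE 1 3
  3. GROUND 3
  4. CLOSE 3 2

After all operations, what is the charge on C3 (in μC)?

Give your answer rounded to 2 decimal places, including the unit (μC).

Answer: 1.60 μC

Derivation:
Initial: C1(4μF, Q=14μC, V=3.50V), C2(3μF, Q=4μC, V=1.33V), C3(2μF, Q=2μC, V=1.00V)
Op 1: CLOSE 1-3: Q_total=16.00, C_total=6.00, V=2.67; Q1=10.67, Q3=5.33; dissipated=4.167
Op 2: CLOSE 1-3: Q_total=16.00, C_total=6.00, V=2.67; Q1=10.67, Q3=5.33; dissipated=0.000
Op 3: GROUND 3: Q3=0; energy lost=7.111
Op 4: CLOSE 3-2: Q_total=4.00, C_total=5.00, V=0.80; Q3=1.60, Q2=2.40; dissipated=1.067
Final charges: Q1=10.67, Q2=2.40, Q3=1.60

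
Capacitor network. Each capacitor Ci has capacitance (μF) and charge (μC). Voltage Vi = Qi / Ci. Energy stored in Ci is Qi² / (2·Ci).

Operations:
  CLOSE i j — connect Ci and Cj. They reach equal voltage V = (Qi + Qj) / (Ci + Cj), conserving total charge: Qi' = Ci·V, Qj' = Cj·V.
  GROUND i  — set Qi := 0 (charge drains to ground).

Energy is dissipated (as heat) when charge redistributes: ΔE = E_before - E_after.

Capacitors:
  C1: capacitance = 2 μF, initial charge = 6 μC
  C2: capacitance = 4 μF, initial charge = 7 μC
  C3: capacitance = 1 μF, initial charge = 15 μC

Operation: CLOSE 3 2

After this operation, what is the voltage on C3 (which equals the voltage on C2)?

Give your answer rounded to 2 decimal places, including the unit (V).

Initial: C1(2μF, Q=6μC, V=3.00V), C2(4μF, Q=7μC, V=1.75V), C3(1μF, Q=15μC, V=15.00V)
Op 1: CLOSE 3-2: Q_total=22.00, C_total=5.00, V=4.40; Q3=4.40, Q2=17.60; dissipated=70.225

Answer: 4.40 V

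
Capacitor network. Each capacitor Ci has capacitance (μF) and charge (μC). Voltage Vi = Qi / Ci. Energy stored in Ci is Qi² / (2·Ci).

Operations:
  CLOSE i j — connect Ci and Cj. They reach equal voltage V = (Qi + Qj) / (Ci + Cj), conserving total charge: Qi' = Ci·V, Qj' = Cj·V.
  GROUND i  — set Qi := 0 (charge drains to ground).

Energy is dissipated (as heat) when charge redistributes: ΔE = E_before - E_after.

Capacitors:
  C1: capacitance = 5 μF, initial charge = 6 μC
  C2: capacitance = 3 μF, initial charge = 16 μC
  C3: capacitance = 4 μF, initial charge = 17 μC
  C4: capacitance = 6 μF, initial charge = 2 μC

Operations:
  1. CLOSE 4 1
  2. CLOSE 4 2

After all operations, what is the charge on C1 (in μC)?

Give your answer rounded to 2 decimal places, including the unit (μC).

Initial: C1(5μF, Q=6μC, V=1.20V), C2(3μF, Q=16μC, V=5.33V), C3(4μF, Q=17μC, V=4.25V), C4(6μF, Q=2μC, V=0.33V)
Op 1: CLOSE 4-1: Q_total=8.00, C_total=11.00, V=0.73; Q4=4.36, Q1=3.64; dissipated=1.024
Op 2: CLOSE 4-2: Q_total=20.36, C_total=9.00, V=2.26; Q4=13.58, Q2=6.79; dissipated=21.216
Final charges: Q1=3.64, Q2=6.79, Q3=17.00, Q4=13.58

Answer: 3.64 μC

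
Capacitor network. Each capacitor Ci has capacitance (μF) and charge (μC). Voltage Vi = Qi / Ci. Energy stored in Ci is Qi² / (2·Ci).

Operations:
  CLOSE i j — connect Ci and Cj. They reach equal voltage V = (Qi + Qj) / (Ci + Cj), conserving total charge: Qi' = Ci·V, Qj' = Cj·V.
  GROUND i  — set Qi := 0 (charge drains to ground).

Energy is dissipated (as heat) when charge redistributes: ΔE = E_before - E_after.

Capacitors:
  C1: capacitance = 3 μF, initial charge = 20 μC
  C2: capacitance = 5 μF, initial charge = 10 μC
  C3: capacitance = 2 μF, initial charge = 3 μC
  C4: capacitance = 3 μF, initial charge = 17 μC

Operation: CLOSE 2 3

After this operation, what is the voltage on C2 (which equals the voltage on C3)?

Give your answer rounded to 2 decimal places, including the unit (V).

Answer: 1.86 V

Derivation:
Initial: C1(3μF, Q=20μC, V=6.67V), C2(5μF, Q=10μC, V=2.00V), C3(2μF, Q=3μC, V=1.50V), C4(3μF, Q=17μC, V=5.67V)
Op 1: CLOSE 2-3: Q_total=13.00, C_total=7.00, V=1.86; Q2=9.29, Q3=3.71; dissipated=0.179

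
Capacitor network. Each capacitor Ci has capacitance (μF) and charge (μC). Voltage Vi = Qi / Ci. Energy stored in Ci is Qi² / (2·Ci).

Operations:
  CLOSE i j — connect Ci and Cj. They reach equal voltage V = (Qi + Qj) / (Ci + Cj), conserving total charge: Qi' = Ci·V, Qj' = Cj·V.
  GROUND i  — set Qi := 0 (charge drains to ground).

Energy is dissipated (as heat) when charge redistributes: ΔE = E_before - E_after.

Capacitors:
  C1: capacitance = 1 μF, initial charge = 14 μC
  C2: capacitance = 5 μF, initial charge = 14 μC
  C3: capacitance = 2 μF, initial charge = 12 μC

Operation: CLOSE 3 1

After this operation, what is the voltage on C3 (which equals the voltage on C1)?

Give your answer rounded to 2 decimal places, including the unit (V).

Answer: 8.67 V

Derivation:
Initial: C1(1μF, Q=14μC, V=14.00V), C2(5μF, Q=14μC, V=2.80V), C3(2μF, Q=12μC, V=6.00V)
Op 1: CLOSE 3-1: Q_total=26.00, C_total=3.00, V=8.67; Q3=17.33, Q1=8.67; dissipated=21.333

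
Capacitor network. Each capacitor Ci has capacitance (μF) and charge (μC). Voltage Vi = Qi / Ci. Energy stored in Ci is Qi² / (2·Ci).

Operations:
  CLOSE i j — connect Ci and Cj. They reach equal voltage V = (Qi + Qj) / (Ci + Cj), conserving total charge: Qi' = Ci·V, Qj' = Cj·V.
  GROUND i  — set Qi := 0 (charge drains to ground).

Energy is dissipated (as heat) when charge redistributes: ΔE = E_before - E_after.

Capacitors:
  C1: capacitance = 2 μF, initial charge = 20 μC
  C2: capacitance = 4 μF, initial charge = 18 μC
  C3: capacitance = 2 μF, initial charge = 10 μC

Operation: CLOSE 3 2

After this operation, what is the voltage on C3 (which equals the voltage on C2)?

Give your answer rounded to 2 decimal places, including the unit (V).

Answer: 4.67 V

Derivation:
Initial: C1(2μF, Q=20μC, V=10.00V), C2(4μF, Q=18μC, V=4.50V), C3(2μF, Q=10μC, V=5.00V)
Op 1: CLOSE 3-2: Q_total=28.00, C_total=6.00, V=4.67; Q3=9.33, Q2=18.67; dissipated=0.167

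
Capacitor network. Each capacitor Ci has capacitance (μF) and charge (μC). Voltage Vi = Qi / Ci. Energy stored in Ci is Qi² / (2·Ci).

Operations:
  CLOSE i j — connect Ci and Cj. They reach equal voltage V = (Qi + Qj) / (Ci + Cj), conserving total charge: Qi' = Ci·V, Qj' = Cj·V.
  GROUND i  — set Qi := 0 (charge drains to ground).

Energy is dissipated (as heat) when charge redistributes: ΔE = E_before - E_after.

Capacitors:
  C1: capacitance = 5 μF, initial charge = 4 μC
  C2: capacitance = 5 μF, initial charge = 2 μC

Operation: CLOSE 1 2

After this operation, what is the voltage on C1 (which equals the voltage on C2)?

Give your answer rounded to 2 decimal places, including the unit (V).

Initial: C1(5μF, Q=4μC, V=0.80V), C2(5μF, Q=2μC, V=0.40V)
Op 1: CLOSE 1-2: Q_total=6.00, C_total=10.00, V=0.60; Q1=3.00, Q2=3.00; dissipated=0.200

Answer: 0.60 V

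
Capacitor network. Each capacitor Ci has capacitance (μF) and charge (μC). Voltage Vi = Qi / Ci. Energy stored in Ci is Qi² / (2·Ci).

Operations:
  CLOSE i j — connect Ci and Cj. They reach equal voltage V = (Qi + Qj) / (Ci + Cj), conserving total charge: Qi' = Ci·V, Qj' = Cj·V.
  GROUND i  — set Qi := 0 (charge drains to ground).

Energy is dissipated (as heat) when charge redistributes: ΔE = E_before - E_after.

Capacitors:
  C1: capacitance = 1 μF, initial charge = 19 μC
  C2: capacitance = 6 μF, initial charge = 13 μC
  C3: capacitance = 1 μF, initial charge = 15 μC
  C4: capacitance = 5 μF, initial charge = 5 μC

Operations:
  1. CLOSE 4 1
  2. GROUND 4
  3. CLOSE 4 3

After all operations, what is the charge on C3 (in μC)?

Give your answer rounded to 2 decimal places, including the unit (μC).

Initial: C1(1μF, Q=19μC, V=19.00V), C2(6μF, Q=13μC, V=2.17V), C3(1μF, Q=15μC, V=15.00V), C4(5μF, Q=5μC, V=1.00V)
Op 1: CLOSE 4-1: Q_total=24.00, C_total=6.00, V=4.00; Q4=20.00, Q1=4.00; dissipated=135.000
Op 2: GROUND 4: Q4=0; energy lost=40.000
Op 3: CLOSE 4-3: Q_total=15.00, C_total=6.00, V=2.50; Q4=12.50, Q3=2.50; dissipated=93.750
Final charges: Q1=4.00, Q2=13.00, Q3=2.50, Q4=12.50

Answer: 2.50 μC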